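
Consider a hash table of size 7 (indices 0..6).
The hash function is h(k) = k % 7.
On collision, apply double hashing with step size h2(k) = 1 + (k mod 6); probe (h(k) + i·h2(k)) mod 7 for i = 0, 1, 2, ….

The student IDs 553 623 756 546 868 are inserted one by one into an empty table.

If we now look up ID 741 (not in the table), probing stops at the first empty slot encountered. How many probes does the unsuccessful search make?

2

553: h=0 → slot 0
623: h=0, h2=6, probe 0,6 → slot 6
756: h=0, h2=1, probe 0,1 → slot 1
546: h=0, h2=1, probe 0,1,2 → slot 2
868: h=0, h2=5, probe 0,5 → slot 5
Table: [553, 756, 546, —, —, 868, 623]
Lookup 741: h=6, h2=4, probe 6,3 → slot 3 empty, not found.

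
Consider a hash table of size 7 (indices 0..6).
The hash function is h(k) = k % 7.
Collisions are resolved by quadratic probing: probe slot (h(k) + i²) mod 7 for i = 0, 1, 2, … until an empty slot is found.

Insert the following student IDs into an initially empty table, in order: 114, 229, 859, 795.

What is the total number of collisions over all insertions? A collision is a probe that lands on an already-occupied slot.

114: h=2 → slot 2
229: h=5 → slot 5
859: h=5, probe 5,6 → slot 6
795: h=4 → slot 4
Table: [., ., 114, ., 795, 229, 859]

1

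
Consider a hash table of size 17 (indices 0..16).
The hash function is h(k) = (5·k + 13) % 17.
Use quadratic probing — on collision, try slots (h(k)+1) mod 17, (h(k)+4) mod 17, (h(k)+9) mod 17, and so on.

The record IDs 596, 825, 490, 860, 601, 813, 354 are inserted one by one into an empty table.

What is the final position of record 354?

596 hashes to 1; slot 1 is free → place at 1.
825 hashes to 7; slot 7 is free → place at 7.
490 hashes to 15; slot 15 is free → place at 15.
860 hashes to 12; slot 12 is free → place at 12.
601 hashes to 9; slot 9 is free → place at 9.
813 hashes to 15; 15 taken → place at 16.
354 hashes to 15; 15,16 taken → place at 2.
Table: [_, 596, 354, _, _, _, _, 825, _, 601, _, _, 860, _, _, 490, 813]

2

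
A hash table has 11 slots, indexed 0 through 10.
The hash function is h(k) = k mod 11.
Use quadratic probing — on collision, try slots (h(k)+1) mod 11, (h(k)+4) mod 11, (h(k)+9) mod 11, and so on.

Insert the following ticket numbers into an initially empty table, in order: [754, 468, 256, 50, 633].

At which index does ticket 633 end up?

4

754 hashes to 6; slot 6 is free -> place at 6.
468 hashes to 6; 6 taken -> place at 7.
256 hashes to 3; slot 3 is free -> place at 3.
50 hashes to 6; 6,7 taken -> place at 10.
633 hashes to 6; 6,7,10 taken -> place at 4.
Table: [., ., ., 256, 633, ., 754, 468, ., ., 50]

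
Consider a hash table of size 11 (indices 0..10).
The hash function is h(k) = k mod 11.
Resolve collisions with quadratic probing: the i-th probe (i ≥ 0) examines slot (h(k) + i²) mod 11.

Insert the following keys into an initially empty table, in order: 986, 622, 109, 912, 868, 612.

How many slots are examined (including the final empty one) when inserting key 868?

3

Insert 986: h=7, slot 7 empty -> index 7.
Insert 622: h=6, slot 6 empty -> index 6.
Insert 109: h=10, slot 10 empty -> index 10.
Insert 912: h=10, slot 10 occupied -> index 0.
Insert 868: h=10, slots 10,0 occupied -> index 3.
Insert 612: h=7, slot 7 occupied -> index 8.
Table: [912, _, _, 868, _, _, 622, 986, 612, _, 109]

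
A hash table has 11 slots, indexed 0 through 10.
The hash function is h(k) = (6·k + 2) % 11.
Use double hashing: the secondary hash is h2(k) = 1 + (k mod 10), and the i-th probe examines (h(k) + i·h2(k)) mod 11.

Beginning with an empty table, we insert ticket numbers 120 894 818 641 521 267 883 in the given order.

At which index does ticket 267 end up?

3

120 hashes to 7; slot 7 is free => place at 7.
894 hashes to 9; slot 9 is free => place at 9.
818 hashes to 4; slot 4 is free => place at 4.
641 hashes to 9, h2=2; 9 taken => place at 0.
521 hashes to 4, h2=2; 4 taken => place at 6.
267 hashes to 9, h2=8; 9,6 taken => place at 3.
883 hashes to 9, h2=4; 9 taken => place at 2.
Table: [641, —, 883, 267, 818, —, 521, 120, —, 894, —]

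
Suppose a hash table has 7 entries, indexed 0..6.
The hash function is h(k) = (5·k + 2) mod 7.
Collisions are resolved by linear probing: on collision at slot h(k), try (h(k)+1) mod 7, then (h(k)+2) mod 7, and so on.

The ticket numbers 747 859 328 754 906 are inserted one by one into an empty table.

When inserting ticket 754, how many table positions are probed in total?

747 hashes to 6; slot 6 is free => place at 6.
859 hashes to 6; 6 taken => place at 0.
328 hashes to 4; slot 4 is free => place at 4.
754 hashes to 6; 6,0 taken => place at 1.
906 hashes to 3; slot 3 is free => place at 3.
Table: [859, 754, —, 906, 328, —, 747]

3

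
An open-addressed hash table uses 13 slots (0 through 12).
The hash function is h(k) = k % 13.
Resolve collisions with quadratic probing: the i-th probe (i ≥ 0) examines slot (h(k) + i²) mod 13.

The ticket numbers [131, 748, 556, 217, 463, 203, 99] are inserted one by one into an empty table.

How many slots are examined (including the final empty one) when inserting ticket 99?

Insert 131: h=1, slot 1 empty => index 1.
Insert 748: h=7, slot 7 empty => index 7.
Insert 556: h=10, slot 10 empty => index 10.
Insert 217: h=9, slot 9 empty => index 9.
Insert 463: h=8, slot 8 empty => index 8.
Insert 203: h=8, slots 8,9 occupied => index 12.
Insert 99: h=8, slots 8,9,12 occupied => index 4.
Table: [—, 131, —, —, 99, —, —, 748, 463, 217, 556, —, 203]

4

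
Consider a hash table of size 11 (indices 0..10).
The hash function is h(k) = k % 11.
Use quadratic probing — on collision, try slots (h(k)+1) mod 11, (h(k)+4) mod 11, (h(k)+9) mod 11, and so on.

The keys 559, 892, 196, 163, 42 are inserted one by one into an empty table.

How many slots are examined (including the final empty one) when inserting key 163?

3

559 hashes to 9; slot 9 is free -> place at 9.
892 hashes to 1; slot 1 is free -> place at 1.
196 hashes to 9; 9 taken -> place at 10.
163 hashes to 9; 9,10 taken -> place at 2.
42 hashes to 9; 9,10,2 taken -> place at 7.
Table: [., 892, 163, ., ., ., ., 42, ., 559, 196]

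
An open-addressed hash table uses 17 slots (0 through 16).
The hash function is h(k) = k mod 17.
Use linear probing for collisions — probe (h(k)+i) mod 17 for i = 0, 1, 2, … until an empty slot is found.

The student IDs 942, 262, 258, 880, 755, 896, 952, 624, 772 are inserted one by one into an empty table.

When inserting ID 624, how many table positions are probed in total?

942 hashes to 7; slot 7 is free -> place at 7.
262 hashes to 7; 7 taken -> place at 8.
258 hashes to 3; slot 3 is free -> place at 3.
880 hashes to 13; slot 13 is free -> place at 13.
755 hashes to 7; 7,8 taken -> place at 9.
896 hashes to 12; slot 12 is free -> place at 12.
952 hashes to 0; slot 0 is free -> place at 0.
624 hashes to 12; 12,13 taken -> place at 14.
772 hashes to 7; 7,8,9 taken -> place at 10.
Table: [952, -, -, 258, -, -, -, 942, 262, 755, 772, -, 896, 880, 624, -, -]

3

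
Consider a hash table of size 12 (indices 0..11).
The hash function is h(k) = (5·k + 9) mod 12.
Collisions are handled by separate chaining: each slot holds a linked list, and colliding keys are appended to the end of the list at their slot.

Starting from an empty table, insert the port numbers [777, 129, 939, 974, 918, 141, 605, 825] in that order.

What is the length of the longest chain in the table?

777 -> bucket 6
129 -> bucket 6 (collision)
939 -> bucket 0
974 -> bucket 7
918 -> bucket 3
141 -> bucket 6 (collision)
605 -> bucket 10
825 -> bucket 6 (collision)
Final buckets:
0: 939
1: -
2: -
3: 918
4: -
5: -
6: 777 -> 129 -> 141 -> 825
7: 974
8: -
9: -
10: 605
11: -

4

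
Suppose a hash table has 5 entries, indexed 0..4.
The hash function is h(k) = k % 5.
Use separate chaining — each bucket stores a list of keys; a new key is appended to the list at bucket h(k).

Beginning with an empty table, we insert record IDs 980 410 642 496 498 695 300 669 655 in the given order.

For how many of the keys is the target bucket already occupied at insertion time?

4

Insert 980: h=0, bucket 0 empty → new chain.
Insert 410: h=0, bucket 0 nonempty → append to chain.
Insert 642: h=2, bucket 2 empty → new chain.
Insert 496: h=1, bucket 1 empty → new chain.
Insert 498: h=3, bucket 3 empty → new chain.
Insert 695: h=0, bucket 0 nonempty → append to chain.
Insert 300: h=0, bucket 0 nonempty → append to chain.
Insert 669: h=4, bucket 4 empty → new chain.
Insert 655: h=0, bucket 0 nonempty → append to chain.
Final buckets:
0: 980 -> 410 -> 695 -> 300 -> 655
1: 496
2: 642
3: 498
4: 669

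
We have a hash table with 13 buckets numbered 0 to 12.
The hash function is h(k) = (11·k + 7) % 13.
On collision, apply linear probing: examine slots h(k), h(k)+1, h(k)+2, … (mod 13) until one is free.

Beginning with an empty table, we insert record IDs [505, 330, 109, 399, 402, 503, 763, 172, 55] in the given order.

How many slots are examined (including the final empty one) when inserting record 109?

3

505: h=11 → slot 11
330: h=10 → slot 10
109: h=10, probe 10,11,12 → slot 12
399: h=2 → slot 2
402: h=9 → slot 9
503: h=2, probe 2,3 → slot 3
763: h=2, probe 2,3,4 → slot 4
172: h=1 → slot 1
55: h=1, probe 1,2,3,4,5 → slot 5
Table: [., 172, 399, 503, 763, 55, ., ., ., 402, 330, 505, 109]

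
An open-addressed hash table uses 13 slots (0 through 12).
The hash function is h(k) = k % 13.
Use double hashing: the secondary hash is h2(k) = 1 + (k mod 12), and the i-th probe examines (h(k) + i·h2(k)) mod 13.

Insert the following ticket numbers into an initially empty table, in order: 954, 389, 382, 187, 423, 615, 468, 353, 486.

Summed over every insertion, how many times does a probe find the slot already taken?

954 hashes to 5; slot 5 is free => place at 5.
389 hashes to 12; slot 12 is free => place at 12.
382 hashes to 5, h2=11; 5 taken => place at 3.
187 hashes to 5, h2=8; 5 taken => place at 0.
423 hashes to 7; slot 7 is free => place at 7.
615 hashes to 4; slot 4 is free => place at 4.
468 hashes to 0, h2=1; 0 taken => place at 1.
353 hashes to 2; slot 2 is free => place at 2.
486 hashes to 5, h2=7; 5,12 taken => place at 6.
Table: [187, 468, 353, 382, 615, 954, 486, 423, —, —, —, —, 389]

5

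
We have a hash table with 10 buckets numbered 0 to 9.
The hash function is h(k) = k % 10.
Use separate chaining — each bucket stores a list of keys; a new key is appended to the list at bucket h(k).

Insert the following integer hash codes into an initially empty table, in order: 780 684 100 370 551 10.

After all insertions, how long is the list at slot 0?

780 → bucket 0
684 → bucket 4
100 → bucket 0 (collision)
370 → bucket 0 (collision)
551 → bucket 1
10 → bucket 0 (collision)
Final buckets:
0: 780 -> 100 -> 370 -> 10
1: 551
2: .
3: .
4: 684
5: .
6: .
7: .
8: .
9: .

4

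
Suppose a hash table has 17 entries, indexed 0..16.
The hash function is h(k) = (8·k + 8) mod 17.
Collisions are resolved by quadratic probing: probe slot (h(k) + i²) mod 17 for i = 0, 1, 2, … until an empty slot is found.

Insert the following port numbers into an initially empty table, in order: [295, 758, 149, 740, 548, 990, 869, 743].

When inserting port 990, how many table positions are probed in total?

Insert 295: h=5, slot 5 empty -> index 5.
Insert 758: h=3, slot 3 empty -> index 3.
Insert 149: h=10, slot 10 empty -> index 10.
Insert 740: h=12, slot 12 empty -> index 12.
Insert 548: h=6, slot 6 empty -> index 6.
Insert 990: h=6, slot 6 occupied -> index 7.
Insert 869: h=7, slot 7 occupied -> index 8.
Insert 743: h=2, slot 2 empty -> index 2.
Table: [—, —, 743, 758, —, 295, 548, 990, 869, —, 149, —, 740, —, —, —, —]

2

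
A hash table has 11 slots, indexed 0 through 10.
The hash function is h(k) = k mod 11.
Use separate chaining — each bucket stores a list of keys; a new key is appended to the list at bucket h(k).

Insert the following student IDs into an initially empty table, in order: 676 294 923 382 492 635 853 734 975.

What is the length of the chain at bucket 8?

Insert 676: h=5, bucket 5 empty → new chain.
Insert 294: h=8, bucket 8 empty → new chain.
Insert 923: h=10, bucket 10 empty → new chain.
Insert 382: h=8, bucket 8 nonempty → append to chain.
Insert 492: h=8, bucket 8 nonempty → append to chain.
Insert 635: h=8, bucket 8 nonempty → append to chain.
Insert 853: h=6, bucket 6 empty → new chain.
Insert 734: h=8, bucket 8 nonempty → append to chain.
Insert 975: h=7, bucket 7 empty → new chain.
Final buckets:
0: -
1: -
2: -
3: -
4: -
5: 676
6: 853
7: 975
8: 294 -> 382 -> 492 -> 635 -> 734
9: -
10: 923

5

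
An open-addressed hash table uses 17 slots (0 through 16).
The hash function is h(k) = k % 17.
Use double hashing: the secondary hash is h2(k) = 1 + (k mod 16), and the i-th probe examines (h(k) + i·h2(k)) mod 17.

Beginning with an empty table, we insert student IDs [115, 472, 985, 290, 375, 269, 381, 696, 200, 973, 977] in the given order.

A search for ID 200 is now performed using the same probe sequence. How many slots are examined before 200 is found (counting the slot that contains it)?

4

115 hashes to 13; slot 13 is free => place at 13.
472 hashes to 13, h2=9; 13 taken => place at 5.
985 hashes to 16; slot 16 is free => place at 16.
290 hashes to 1; slot 1 is free => place at 1.
375 hashes to 1, h2=8; 1 taken => place at 9.
269 hashes to 14; slot 14 is free => place at 14.
381 hashes to 7; slot 7 is free => place at 7.
696 hashes to 16, h2=9; 16 taken => place at 8.
200 hashes to 13, h2=9; 13,5,14 taken => place at 6.
973 hashes to 4; slot 4 is free => place at 4.
977 hashes to 8, h2=2; 8 taken => place at 10.
Table: [—, 290, —, —, 973, 472, 200, 381, 696, 375, 977, —, —, 115, 269, —, 985]
Lookup 200: h=13, h2=9, probe 13,5,14,6 → found at 6.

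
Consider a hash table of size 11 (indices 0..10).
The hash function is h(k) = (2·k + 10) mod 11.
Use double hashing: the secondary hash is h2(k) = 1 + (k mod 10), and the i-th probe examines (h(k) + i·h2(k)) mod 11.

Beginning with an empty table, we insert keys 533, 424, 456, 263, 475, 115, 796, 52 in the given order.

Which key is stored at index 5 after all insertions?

456

Insert 533: h=9, slot 9 empty -> index 9.
Insert 424: h=0, slot 0 empty -> index 0.
Insert 456: h=9, h2=7, slot 9 occupied -> index 5.
Insert 263: h=8, slot 8 empty -> index 8.
Insert 475: h=3, slot 3 empty -> index 3.
Insert 115: h=9, h2=6, slot 9 occupied -> index 4.
Insert 796: h=7, slot 7 empty -> index 7.
Insert 52: h=4, h2=3, slots 4,7 occupied -> index 10.
Table: [424, -, -, 475, 115, 456, -, 796, 263, 533, 52]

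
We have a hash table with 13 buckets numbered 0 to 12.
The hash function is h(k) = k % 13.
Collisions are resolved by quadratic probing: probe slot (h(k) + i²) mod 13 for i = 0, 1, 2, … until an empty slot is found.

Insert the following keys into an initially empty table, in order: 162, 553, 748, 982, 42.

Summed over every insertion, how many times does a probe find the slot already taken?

Insert 162: h=6, slot 6 empty -> index 6.
Insert 553: h=7, slot 7 empty -> index 7.
Insert 748: h=7, slot 7 occupied -> index 8.
Insert 982: h=7, slots 7,8 occupied -> index 11.
Insert 42: h=3, slot 3 empty -> index 3.
Table: [-, -, -, 42, -, -, 162, 553, 748, -, -, 982, -]

3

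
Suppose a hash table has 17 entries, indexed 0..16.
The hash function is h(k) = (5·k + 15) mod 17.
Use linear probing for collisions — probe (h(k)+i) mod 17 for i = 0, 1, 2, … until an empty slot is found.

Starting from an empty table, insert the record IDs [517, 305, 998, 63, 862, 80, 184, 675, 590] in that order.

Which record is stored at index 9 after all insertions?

862

517: h=16 -> slot 16
305: h=10 -> slot 10
998: h=7 -> slot 7
63: h=7, probe 7,8 -> slot 8
862: h=7, probe 7,8,9 -> slot 9
80: h=7, probe 7,8,9,10,11 -> slot 11
184: h=0 -> slot 0
675: h=7, probe 7,8,9,10,11,12 -> slot 12
590: h=7, probe 7,8,9,10,11,12,13 -> slot 13
Table: [184, _, _, _, _, _, _, 998, 63, 862, 305, 80, 675, 590, _, _, 517]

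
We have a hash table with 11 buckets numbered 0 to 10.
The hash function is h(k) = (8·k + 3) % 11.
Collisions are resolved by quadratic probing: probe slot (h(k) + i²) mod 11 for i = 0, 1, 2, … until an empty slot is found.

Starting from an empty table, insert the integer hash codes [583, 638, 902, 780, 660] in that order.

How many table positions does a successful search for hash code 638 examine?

583 hashes to 3; slot 3 is free => place at 3.
638 hashes to 3; 3 taken => place at 4.
902 hashes to 3; 3,4 taken => place at 7.
780 hashes to 6; slot 6 is free => place at 6.
660 hashes to 3; 3,4,7 taken => place at 1.
Table: [∅, 660, ∅, 583, 638, ∅, 780, 902, ∅, ∅, ∅]
Lookup 638: h=3, probe 3,4 → found at 4.

2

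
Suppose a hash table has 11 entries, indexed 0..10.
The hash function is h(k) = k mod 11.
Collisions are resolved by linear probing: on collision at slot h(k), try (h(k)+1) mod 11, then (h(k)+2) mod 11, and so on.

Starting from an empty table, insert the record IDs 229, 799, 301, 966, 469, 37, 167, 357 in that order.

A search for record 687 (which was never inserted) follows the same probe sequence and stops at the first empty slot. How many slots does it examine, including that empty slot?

7

229: h=9 => slot 9
799: h=7 => slot 7
301: h=4 => slot 4
966: h=9, probe 9,10 => slot 10
469: h=7, probe 7,8 => slot 8
37: h=4, probe 4,5 => slot 5
167: h=2 => slot 2
357: h=5, probe 5,6 => slot 6
Table: [∅, ∅, 167, ∅, 301, 37, 357, 799, 469, 229, 966]
Lookup 687: h=5, probe 5,6,7,8,9,10,0 → slot 0 empty, not found.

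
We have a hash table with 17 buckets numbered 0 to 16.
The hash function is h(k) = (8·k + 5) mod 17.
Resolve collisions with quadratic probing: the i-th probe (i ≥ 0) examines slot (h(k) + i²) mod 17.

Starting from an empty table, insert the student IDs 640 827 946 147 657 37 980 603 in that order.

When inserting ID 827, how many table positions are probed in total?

2

640: h=8 → slot 8
827: h=8, probe 8,9 → slot 9
946: h=8, probe 8,9,12 → slot 12
147: h=8, probe 8,9,12,0 → slot 0
657: h=8, probe 8,9,12,0,7 → slot 7
37: h=12, probe 12,13 → slot 13
980: h=8, probe 8,9,12,0,7,16 → slot 16
603: h=1 → slot 1
Table: [147, 603, ., ., ., ., ., 657, 640, 827, ., ., 946, 37, ., ., 980]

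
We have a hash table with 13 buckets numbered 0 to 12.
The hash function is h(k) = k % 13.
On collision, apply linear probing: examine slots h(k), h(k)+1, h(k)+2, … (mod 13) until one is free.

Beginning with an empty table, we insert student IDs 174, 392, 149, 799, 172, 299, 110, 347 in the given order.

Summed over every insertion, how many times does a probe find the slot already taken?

3

174: h=5 -> slot 5
392: h=2 -> slot 2
149: h=6 -> slot 6
799: h=6, probe 6,7 -> slot 7
172: h=3 -> slot 3
299: h=0 -> slot 0
110: h=6, probe 6,7,8 -> slot 8
347: h=9 -> slot 9
Table: [299, ., 392, 172, ., 174, 149, 799, 110, 347, ., ., .]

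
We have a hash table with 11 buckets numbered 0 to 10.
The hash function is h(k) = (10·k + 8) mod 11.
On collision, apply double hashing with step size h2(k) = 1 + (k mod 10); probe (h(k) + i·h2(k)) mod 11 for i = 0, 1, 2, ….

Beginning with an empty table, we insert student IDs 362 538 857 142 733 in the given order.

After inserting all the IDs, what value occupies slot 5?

362: h=9 => slot 9
538: h=9, h2=9, probe 9,7 => slot 7
857: h=9, h2=8, probe 9,6 => slot 6
142: h=9, h2=3, probe 9,1 => slot 1
733: h=1, h2=4, probe 1,5 => slot 5
Table: [., 142, ., ., ., 733, 857, 538, ., 362, .]

733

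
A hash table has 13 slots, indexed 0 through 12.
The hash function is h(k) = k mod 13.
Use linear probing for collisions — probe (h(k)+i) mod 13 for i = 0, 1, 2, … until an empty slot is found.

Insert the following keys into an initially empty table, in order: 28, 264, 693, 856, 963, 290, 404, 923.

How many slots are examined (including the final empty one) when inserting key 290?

3

28 hashes to 2; slot 2 is free => place at 2.
264 hashes to 4; slot 4 is free => place at 4.
693 hashes to 4; 4 taken => place at 5.
856 hashes to 11; slot 11 is free => place at 11.
963 hashes to 1; slot 1 is free => place at 1.
290 hashes to 4; 4,5 taken => place at 6.
404 hashes to 1; 1,2 taken => place at 3.
923 hashes to 0; slot 0 is free => place at 0.
Table: [923, 963, 28, 404, 264, 693, 290, _, _, _, _, 856, _]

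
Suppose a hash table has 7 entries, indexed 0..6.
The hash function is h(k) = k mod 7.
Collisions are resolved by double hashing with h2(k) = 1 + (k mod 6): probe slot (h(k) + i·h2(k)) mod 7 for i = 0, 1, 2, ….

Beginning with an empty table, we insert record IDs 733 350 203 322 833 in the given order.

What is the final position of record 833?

Insert 733: h=5, slot 5 empty -> index 5.
Insert 350: h=0, slot 0 empty -> index 0.
Insert 203: h=0, h2=6, slot 0 occupied -> index 6.
Insert 322: h=0, h2=5, slots 0,5 occupied -> index 3.
Insert 833: h=0, h2=6, slots 0,6,5 occupied -> index 4.
Table: [350, —, —, 322, 833, 733, 203]

4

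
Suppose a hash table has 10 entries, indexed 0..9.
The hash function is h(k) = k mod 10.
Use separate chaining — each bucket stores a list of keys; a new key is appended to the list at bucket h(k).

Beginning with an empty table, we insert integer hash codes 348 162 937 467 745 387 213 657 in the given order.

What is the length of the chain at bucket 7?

Insert 348: h=8, bucket 8 empty → new chain.
Insert 162: h=2, bucket 2 empty → new chain.
Insert 937: h=7, bucket 7 empty → new chain.
Insert 467: h=7, bucket 7 nonempty → append to chain.
Insert 745: h=5, bucket 5 empty → new chain.
Insert 387: h=7, bucket 7 nonempty → append to chain.
Insert 213: h=3, bucket 3 empty → new chain.
Insert 657: h=7, bucket 7 nonempty → append to chain.
Final buckets:
0: .
1: .
2: 162
3: 213
4: .
5: 745
6: .
7: 937 -> 467 -> 387 -> 657
8: 348
9: .

4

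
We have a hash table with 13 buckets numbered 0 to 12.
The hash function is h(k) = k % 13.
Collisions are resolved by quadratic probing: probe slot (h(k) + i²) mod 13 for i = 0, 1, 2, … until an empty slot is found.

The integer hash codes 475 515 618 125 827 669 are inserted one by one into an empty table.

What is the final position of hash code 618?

11

475 hashes to 7; slot 7 is free => place at 7.
515 hashes to 8; slot 8 is free => place at 8.
618 hashes to 7; 7,8 taken => place at 11.
125 hashes to 8; 8 taken => place at 9.
827 hashes to 8; 8,9 taken => place at 12.
669 hashes to 6; slot 6 is free => place at 6.
Table: [∅, ∅, ∅, ∅, ∅, ∅, 669, 475, 515, 125, ∅, 618, 827]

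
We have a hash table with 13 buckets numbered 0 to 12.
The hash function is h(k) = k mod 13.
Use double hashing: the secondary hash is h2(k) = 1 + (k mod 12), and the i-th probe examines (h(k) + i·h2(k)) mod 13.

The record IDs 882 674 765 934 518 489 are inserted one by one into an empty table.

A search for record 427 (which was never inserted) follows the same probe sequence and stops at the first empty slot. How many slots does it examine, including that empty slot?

882: h=11 → slot 11
674: h=11, h2=3, probe 11,1 → slot 1
765: h=11, h2=10, probe 11,8 → slot 8
934: h=11, h2=11, probe 11,9 → slot 9
518: h=11, h2=3, probe 11,1,4 → slot 4
489: h=8, h2=10, probe 8,5 → slot 5
Table: [., 674, ., ., 518, 489, ., ., 765, 934, ., 882, .]
Lookup 427: h=11, h2=8, probe 11,6 → slot 6 empty, not found.

2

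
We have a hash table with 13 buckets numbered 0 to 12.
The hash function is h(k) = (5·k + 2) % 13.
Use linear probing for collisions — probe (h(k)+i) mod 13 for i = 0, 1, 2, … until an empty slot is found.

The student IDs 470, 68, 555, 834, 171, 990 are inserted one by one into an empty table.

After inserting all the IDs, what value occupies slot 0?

834

470: h=12 -> slot 12
68: h=4 -> slot 4
555: h=8 -> slot 8
834: h=12, probe 12,0 -> slot 0
171: h=12, probe 12,0,1 -> slot 1
990: h=12, probe 12,0,1,2 -> slot 2
Table: [834, 171, 990, ., 68, ., ., ., 555, ., ., ., 470]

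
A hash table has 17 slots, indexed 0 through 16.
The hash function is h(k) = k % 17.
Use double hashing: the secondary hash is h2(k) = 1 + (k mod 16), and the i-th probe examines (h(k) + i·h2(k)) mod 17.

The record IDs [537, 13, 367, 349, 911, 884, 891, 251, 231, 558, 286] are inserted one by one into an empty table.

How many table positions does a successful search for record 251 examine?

537: h=10 => slot 10
13: h=13 => slot 13
367: h=10, h2=16, probe 10,9 => slot 9
349: h=9, h2=14, probe 9,6 => slot 6
911: h=10, h2=16, probe 10,9,8 => slot 8
884: h=0 => slot 0
891: h=7 => slot 7
251: h=13, h2=12, probe 13,8,3 => slot 3
231: h=10, h2=8, probe 10,1 => slot 1
558: h=14 => slot 14
286: h=14, h2=15, probe 14,12 => slot 12
Table: [884, 231, _, 251, _, _, 349, 891, 911, 367, 537, _, 286, 13, 558, _, _]
Lookup 251: h=13, h2=12, probe 13,8,3 → found at 3.

3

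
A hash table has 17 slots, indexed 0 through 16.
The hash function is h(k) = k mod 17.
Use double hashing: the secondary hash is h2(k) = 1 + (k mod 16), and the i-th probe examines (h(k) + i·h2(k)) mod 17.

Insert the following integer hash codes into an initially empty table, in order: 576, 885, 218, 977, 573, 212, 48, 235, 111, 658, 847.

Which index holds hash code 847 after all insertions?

11

Insert 576: h=15, slot 15 empty → index 15.
Insert 885: h=1, slot 1 empty → index 1.
Insert 218: h=14, slot 14 empty → index 14.
Insert 977: h=8, slot 8 empty → index 8.
Insert 573: h=12, slot 12 empty → index 12.
Insert 212: h=8, h2=5, slot 8 occupied → index 13.
Insert 48: h=14, h2=1, slots 14,15 occupied → index 16.
Insert 235: h=14, h2=12, slot 14 occupied → index 9.
Insert 111: h=9, h2=16, slots 9,8 occupied → index 7.
Insert 658: h=12, h2=3, slots 12,15,1 occupied → index 4.
Insert 847: h=14, h2=16, slots 14,13,12 occupied → index 11.
Table: [., 885, ., ., 658, ., ., 111, 977, 235, ., 847, 573, 212, 218, 576, 48]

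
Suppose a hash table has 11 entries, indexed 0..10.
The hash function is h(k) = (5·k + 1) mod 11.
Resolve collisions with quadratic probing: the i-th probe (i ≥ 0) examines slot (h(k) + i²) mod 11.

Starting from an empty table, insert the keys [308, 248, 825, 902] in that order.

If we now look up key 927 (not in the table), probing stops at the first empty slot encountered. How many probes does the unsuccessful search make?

2

Insert 308: h=1, slot 1 empty -> index 1.
Insert 248: h=9, slot 9 empty -> index 9.
Insert 825: h=1, slot 1 occupied -> index 2.
Insert 902: h=1, slots 1,2 occupied -> index 5.
Table: [—, 308, 825, —, —, 902, —, —, —, 248, —]
Lookup 927: h=5, probe 5,6 → slot 6 empty, not found.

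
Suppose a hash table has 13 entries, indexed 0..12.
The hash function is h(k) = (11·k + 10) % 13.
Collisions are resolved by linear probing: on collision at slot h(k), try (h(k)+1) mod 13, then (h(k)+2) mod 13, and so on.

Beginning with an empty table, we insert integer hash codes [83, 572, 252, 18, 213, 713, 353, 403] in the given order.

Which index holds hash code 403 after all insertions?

83 hashes to 0; slot 0 is free -> place at 0.
572 hashes to 10; slot 10 is free -> place at 10.
252 hashes to 0; 0 taken -> place at 1.
18 hashes to 0; 0,1 taken -> place at 2.
213 hashes to 0; 0,1,2 taken -> place at 3.
713 hashes to 1; 1,2,3 taken -> place at 4.
353 hashes to 6; slot 6 is free -> place at 6.
403 hashes to 10; 10 taken -> place at 11.
Table: [83, 252, 18, 213, 713, -, 353, -, -, -, 572, 403, -]

11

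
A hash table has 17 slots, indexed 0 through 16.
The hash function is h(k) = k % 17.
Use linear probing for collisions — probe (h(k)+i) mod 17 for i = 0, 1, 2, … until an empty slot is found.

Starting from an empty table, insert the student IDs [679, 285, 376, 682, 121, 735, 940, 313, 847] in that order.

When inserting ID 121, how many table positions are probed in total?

3

679 hashes to 16; slot 16 is free => place at 16.
285 hashes to 13; slot 13 is free => place at 13.
376 hashes to 2; slot 2 is free => place at 2.
682 hashes to 2; 2 taken => place at 3.
121 hashes to 2; 2,3 taken => place at 4.
735 hashes to 4; 4 taken => place at 5.
940 hashes to 5; 5 taken => place at 6.
313 hashes to 7; slot 7 is free => place at 7.
847 hashes to 14; slot 14 is free => place at 14.
Table: [_, _, 376, 682, 121, 735, 940, 313, _, _, _, _, _, 285, 847, _, 679]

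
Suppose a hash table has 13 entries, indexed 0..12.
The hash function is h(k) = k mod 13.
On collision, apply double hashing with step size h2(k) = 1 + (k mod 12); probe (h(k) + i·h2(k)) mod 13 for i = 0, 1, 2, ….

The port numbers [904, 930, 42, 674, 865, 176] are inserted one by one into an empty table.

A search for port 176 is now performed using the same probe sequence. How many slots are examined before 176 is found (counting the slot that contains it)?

904: h=7 => slot 7
930: h=7, h2=7, probe 7,1 => slot 1
42: h=3 => slot 3
674: h=11 => slot 11
865: h=7, h2=2, probe 7,9 => slot 9
176: h=7, h2=9, probe 7,3,12 => slot 12
Table: [—, 930, —, 42, —, —, —, 904, —, 865, —, 674, 176]
Lookup 176: h=7, h2=9, probe 7,3,12 → found at 12.

3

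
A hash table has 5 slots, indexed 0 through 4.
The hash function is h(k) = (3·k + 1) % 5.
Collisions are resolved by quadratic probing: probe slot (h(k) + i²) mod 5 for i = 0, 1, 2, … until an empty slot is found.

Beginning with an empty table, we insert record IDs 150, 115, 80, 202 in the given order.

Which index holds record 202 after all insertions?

150: h=1 => slot 1
115: h=1, probe 1,2 => slot 2
80: h=1, probe 1,2,0 => slot 0
202: h=2, probe 2,3 => slot 3
Table: [80, 150, 115, 202, -]

3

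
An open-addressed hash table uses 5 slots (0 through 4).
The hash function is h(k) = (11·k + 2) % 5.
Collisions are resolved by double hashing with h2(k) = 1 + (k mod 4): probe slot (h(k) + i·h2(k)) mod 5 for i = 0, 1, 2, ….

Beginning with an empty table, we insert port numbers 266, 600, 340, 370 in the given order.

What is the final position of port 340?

4

Insert 266: h=3, slot 3 empty => index 3.
Insert 600: h=2, slot 2 empty => index 2.
Insert 340: h=2, h2=1, slots 2,3 occupied => index 4.
Insert 370: h=2, h2=3, slot 2 occupied => index 0.
Table: [370, ., 600, 266, 340]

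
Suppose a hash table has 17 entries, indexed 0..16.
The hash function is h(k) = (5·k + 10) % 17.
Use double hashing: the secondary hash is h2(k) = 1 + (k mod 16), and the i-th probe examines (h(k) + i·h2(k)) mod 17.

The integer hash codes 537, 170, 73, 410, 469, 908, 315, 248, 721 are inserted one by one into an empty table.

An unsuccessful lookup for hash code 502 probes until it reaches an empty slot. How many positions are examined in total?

4

537: h=9 => slot 9
170: h=10 => slot 10
73: h=1 => slot 1
410: h=3 => slot 3
469: h=9, h2=6, probe 9,15 => slot 15
908: h=11 => slot 11
315: h=4 => slot 4
248: h=9, h2=9, probe 9,1,10,2 => slot 2
721: h=11, h2=2, probe 11,13 => slot 13
Table: [_, 73, 248, 410, 315, _, _, _, _, 537, 170, 908, _, 721, _, 469, _]
Lookup 502: h=4, h2=7, probe 4,11,1,8 → slot 8 empty, not found.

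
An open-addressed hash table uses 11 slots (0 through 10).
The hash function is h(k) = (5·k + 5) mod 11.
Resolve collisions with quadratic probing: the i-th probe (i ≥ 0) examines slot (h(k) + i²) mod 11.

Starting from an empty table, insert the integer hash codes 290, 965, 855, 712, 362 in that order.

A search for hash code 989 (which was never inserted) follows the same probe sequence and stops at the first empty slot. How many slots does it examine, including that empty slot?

290 hashes to 3; slot 3 is free -> place at 3.
965 hashes to 1; slot 1 is free -> place at 1.
855 hashes to 1; 1 taken -> place at 2.
712 hashes to 1; 1,2 taken -> place at 5.
362 hashes to 0; slot 0 is free -> place at 0.
Table: [362, 965, 855, 290, ∅, 712, ∅, ∅, ∅, ∅, ∅]
Lookup 989: h=0, probe 0,1,4 → slot 4 empty, not found.

3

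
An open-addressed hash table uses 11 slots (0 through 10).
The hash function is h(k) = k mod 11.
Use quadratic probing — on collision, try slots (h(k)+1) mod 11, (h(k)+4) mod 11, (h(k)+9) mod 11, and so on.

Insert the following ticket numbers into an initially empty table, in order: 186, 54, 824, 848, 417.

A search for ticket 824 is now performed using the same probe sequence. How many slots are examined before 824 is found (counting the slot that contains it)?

186 hashes to 10; slot 10 is free => place at 10.
54 hashes to 10; 10 taken => place at 0.
824 hashes to 10; 10,0 taken => place at 3.
848 hashes to 1; slot 1 is free => place at 1.
417 hashes to 10; 10,0,3 taken => place at 8.
Table: [54, 848, _, 824, _, _, _, _, 417, _, 186]
Lookup 824: h=10, probe 10,0,3 → found at 3.

3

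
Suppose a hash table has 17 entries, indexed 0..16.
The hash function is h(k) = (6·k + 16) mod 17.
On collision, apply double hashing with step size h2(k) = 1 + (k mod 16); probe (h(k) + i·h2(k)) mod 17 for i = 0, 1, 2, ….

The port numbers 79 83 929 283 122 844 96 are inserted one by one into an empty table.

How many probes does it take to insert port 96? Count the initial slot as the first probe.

2

79: h=14 → slot 14
83: h=4 → slot 4
929: h=14, h2=2, probe 14,16 → slot 16
283: h=14, h2=12, probe 14,9 → slot 9
122: h=0 → slot 0
844: h=14, h2=13, probe 14,10 → slot 10
96: h=14, h2=1, probe 14,15 → slot 15
Table: [122, _, _, _, 83, _, _, _, _, 283, 844, _, _, _, 79, 96, 929]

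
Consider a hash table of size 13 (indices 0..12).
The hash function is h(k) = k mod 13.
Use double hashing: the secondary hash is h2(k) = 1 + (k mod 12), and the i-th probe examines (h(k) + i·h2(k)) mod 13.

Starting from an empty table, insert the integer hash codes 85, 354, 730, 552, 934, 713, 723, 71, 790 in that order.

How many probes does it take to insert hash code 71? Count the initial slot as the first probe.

2

85: h=7 => slot 7
354: h=3 => slot 3
730: h=2 => slot 2
552: h=6 => slot 6
934: h=11 => slot 11
713: h=11, h2=6, probe 11,4 => slot 4
723: h=8 => slot 8
71: h=6, h2=12, probe 6,5 => slot 5
790: h=10 => slot 10
Table: [_, _, 730, 354, 713, 71, 552, 85, 723, _, 790, 934, _]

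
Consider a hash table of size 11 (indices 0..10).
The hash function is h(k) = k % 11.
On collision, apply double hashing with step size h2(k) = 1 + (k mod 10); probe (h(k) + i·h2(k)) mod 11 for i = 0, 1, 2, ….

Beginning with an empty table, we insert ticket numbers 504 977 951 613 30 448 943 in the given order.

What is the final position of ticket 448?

4

504: h=9 → slot 9
977: h=9, h2=8, probe 9,6 → slot 6
951: h=5 → slot 5
613: h=8 → slot 8
30: h=8, h2=1, probe 8,9,10 → slot 10
448: h=8, h2=9, probe 8,6,4 → slot 4
943: h=8, h2=4, probe 8,1 → slot 1
Table: [., 943, ., ., 448, 951, 977, ., 613, 504, 30]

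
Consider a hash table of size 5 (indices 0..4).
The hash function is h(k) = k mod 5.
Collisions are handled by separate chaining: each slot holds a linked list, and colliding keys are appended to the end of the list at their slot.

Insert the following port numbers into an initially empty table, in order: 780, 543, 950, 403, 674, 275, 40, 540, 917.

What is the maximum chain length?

5

Insert 780: h=0, bucket 0 empty -> new chain.
Insert 543: h=3, bucket 3 empty -> new chain.
Insert 950: h=0, bucket 0 nonempty -> append to chain.
Insert 403: h=3, bucket 3 nonempty -> append to chain.
Insert 674: h=4, bucket 4 empty -> new chain.
Insert 275: h=0, bucket 0 nonempty -> append to chain.
Insert 40: h=0, bucket 0 nonempty -> append to chain.
Insert 540: h=0, bucket 0 nonempty -> append to chain.
Insert 917: h=2, bucket 2 empty -> new chain.
Final buckets:
0: 780 -> 950 -> 275 -> 40 -> 540
1: _
2: 917
3: 543 -> 403
4: 674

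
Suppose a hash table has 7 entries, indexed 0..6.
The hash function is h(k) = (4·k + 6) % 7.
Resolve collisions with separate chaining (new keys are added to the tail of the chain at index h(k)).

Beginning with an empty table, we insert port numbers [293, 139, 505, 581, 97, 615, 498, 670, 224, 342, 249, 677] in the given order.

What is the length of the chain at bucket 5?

Insert 293: h=2, bucket 2 empty -> new chain.
Insert 139: h=2, bucket 2 nonempty -> append to chain.
Insert 505: h=3, bucket 3 empty -> new chain.
Insert 581: h=6, bucket 6 empty -> new chain.
Insert 97: h=2, bucket 2 nonempty -> append to chain.
Insert 615: h=2, bucket 2 nonempty -> append to chain.
Insert 498: h=3, bucket 3 nonempty -> append to chain.
Insert 670: h=5, bucket 5 empty -> new chain.
Insert 224: h=6, bucket 6 nonempty -> append to chain.
Insert 342: h=2, bucket 2 nonempty -> append to chain.
Insert 249: h=1, bucket 1 empty -> new chain.
Insert 677: h=5, bucket 5 nonempty -> append to chain.
Final buckets:
0: ∅
1: 249
2: 293 -> 139 -> 97 -> 615 -> 342
3: 505 -> 498
4: ∅
5: 670 -> 677
6: 581 -> 224

2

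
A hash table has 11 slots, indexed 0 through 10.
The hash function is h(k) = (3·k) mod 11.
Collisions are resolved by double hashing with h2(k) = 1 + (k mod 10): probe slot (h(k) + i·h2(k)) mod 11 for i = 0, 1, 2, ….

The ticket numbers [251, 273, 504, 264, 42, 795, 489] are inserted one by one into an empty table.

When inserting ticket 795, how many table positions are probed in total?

2

251 hashes to 5; slot 5 is free => place at 5.
273 hashes to 5, h2=4; 5 taken => place at 9.
504 hashes to 5, h2=5; 5 taken => place at 10.
264 hashes to 0; slot 0 is free => place at 0.
42 hashes to 5, h2=3; 5 taken => place at 8.
795 hashes to 9, h2=6; 9 taken => place at 4.
489 hashes to 4, h2=10; 4 taken => place at 3.
Table: [264, _, _, 489, 795, 251, _, _, 42, 273, 504]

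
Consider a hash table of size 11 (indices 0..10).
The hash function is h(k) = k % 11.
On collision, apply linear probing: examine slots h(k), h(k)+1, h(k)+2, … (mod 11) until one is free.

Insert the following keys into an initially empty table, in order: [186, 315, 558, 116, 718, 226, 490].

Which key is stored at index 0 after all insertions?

Insert 186: h=10, slot 10 empty => index 10.
Insert 315: h=7, slot 7 empty => index 7.
Insert 558: h=8, slot 8 empty => index 8.
Insert 116: h=6, slot 6 empty => index 6.
Insert 718: h=3, slot 3 empty => index 3.
Insert 226: h=6, slots 6,7,8 occupied => index 9.
Insert 490: h=6, slots 6,7,8,9,10 occupied => index 0.
Table: [490, ., ., 718, ., ., 116, 315, 558, 226, 186]

490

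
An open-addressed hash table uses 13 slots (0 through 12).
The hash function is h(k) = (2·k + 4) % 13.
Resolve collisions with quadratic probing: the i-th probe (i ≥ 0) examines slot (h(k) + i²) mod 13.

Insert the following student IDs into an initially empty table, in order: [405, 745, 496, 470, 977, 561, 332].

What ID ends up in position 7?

405: h=8 -> slot 8
745: h=12 -> slot 12
496: h=8, probe 8,9 -> slot 9
470: h=8, probe 8,9,12,4 -> slot 4
977: h=8, probe 8,9,12,4,11 -> slot 11
561: h=8, probe 8,9,12,4,11,7 -> slot 7
332: h=5 -> slot 5
Table: [—, —, —, —, 470, 332, —, 561, 405, 496, —, 977, 745]

561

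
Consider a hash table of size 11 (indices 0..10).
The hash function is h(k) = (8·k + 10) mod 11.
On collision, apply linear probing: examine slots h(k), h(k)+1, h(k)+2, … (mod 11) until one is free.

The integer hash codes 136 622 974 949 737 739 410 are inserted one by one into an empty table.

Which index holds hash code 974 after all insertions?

4

136: h=9 → slot 9
622: h=3 → slot 3
974: h=3, probe 3,4 → slot 4
949: h=1 → slot 1
737: h=10 → slot 10
739: h=4, probe 4,5 → slot 5
410: h=1, probe 1,2 → slot 2
Table: [∅, 949, 410, 622, 974, 739, ∅, ∅, ∅, 136, 737]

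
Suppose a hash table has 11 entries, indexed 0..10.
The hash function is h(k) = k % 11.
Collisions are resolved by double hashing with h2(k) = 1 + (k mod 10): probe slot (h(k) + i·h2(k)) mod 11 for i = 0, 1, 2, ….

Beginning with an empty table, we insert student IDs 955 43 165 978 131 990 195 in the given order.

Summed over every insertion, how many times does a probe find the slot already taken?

5

955: h=9 -> slot 9
43: h=10 -> slot 10
165: h=0 -> slot 0
978: h=10, h2=9, probe 10,8 -> slot 8
131: h=10, h2=2, probe 10,1 -> slot 1
990: h=0, h2=1, probe 0,1,2 -> slot 2
195: h=8, h2=6, probe 8,3 -> slot 3
Table: [165, 131, 990, 195, -, -, -, -, 978, 955, 43]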